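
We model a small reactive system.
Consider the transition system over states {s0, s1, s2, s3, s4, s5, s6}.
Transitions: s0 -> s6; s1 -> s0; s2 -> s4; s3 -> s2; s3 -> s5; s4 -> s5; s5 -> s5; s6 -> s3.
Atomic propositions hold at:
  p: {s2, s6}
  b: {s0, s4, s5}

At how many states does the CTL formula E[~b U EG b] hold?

Sat(~b) = {s1, s2, s3, s6}
EG b: greatest fixpoint, start Z0 = {s0, s4, s5}, keep only states in Sat with some successor in Z. Z1 = {s4, s5}; fixed.
Sat(EG b) = {s4, s5}
E[~b U EG b]: least fixpoint, start Z0 = Sat(EG b) = {s4, s5}, add states in Sat(~b) with some successor in Z. Z1 = {s2, s3, s4, s5}; Z2 = {s2, s3, s4, s5, s6}; fixed.
Sat(E[~b U EG b]) = {s2, s3, s4, s5, s6}
|Sat(E[~b U EG b])| = |{s2, s3, s4, s5, s6}| = 5.

5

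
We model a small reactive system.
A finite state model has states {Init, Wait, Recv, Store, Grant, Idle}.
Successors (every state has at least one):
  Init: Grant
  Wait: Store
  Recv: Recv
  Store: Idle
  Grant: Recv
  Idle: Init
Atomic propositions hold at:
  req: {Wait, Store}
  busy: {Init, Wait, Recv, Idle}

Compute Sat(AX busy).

Sat(AX busy) = {s : every successor in {Init, Wait, Recv, Idle}} = {Recv, Store, Grant, Idle}

{Recv, Store, Grant, Idle}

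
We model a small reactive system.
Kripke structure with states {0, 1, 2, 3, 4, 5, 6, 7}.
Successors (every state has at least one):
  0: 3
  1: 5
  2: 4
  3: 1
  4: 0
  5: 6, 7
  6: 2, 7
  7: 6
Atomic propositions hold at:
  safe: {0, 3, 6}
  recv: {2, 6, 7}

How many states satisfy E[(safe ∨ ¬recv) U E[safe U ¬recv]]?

Sat(¬recv) = {0, 1, 3, 4, 5}
Sat(safe ∨ ¬recv) = {0, 1, 3, 4, 5, 6}
E[safe U ¬recv]: least fixpoint, start Z0 = Sat(¬recv) = {0, 1, 3, 4, 5}, add states in Sat(safe) with some successor in Z. Already a fixed point.
Sat(E[safe U ¬recv]) = {0, 1, 3, 4, 5}
E[(safe ∨ ¬recv) U E[safe U ¬recv]]: least fixpoint, start Z0 = Sat(E[safe U ¬recv]) = {0, 1, 3, 4, 5}, add states in Sat(safe ∨ ¬recv) with some successor in Z. Already a fixed point.
Sat(E[(safe ∨ ¬recv) U E[safe U ¬recv]]) = {0, 1, 3, 4, 5}
|Sat(E[(safe ∨ ¬recv) U E[safe U ¬recv]])| = |{0, 1, 3, 4, 5}| = 5.

5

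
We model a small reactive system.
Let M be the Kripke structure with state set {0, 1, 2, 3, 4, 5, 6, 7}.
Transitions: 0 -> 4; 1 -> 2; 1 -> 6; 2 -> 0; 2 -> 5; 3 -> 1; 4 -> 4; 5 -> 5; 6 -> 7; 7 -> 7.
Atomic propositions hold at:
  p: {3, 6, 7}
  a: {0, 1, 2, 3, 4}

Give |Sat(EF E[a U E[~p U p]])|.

Sat(~p) = {0, 1, 2, 4, 5}
E[~p U p]: least fixpoint, start Z0 = Sat(p) = {3, 6, 7}, add states in Sat(~p) with some successor in Z. Z1 = {1, 3, 6, 7}; fixed.
Sat(E[~p U p]) = {1, 3, 6, 7}
E[a U E[~p U p]]: least fixpoint, start Z0 = Sat(E[~p U p]) = {1, 3, 6, 7}, add states in Sat(a) with some successor in Z. Already a fixed point.
Sat(E[a U E[~p U p]]) = {1, 3, 6, 7}
EF E[a U E[~p U p]]: least fixpoint, start Z0 = {1, 3, 6, 7}, add states with some successor in Z. Already a fixed point.
Sat(EF E[a U E[~p U p]]) = {1, 3, 6, 7}
|Sat(EF E[a U E[~p U p]])| = |{1, 3, 6, 7}| = 4.

4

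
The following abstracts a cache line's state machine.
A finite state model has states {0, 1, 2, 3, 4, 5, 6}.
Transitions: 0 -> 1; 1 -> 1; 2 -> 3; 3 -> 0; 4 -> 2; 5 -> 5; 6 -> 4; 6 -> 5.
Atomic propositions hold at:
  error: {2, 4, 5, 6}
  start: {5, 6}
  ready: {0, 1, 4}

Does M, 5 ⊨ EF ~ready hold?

Sat(~ready) = {2, 3, 5, 6}
EF ~ready: least fixpoint, start Z0 = {2, 3, 5, 6}, add states with some successor in Z. Z1 = {2, 3, 4, 5, 6}; fixed.
Sat(EF ~ready) = {2, 3, 4, 5, 6}
5 ∈ Sat(EF ~ready) = {2, 3, 4, 5, 6}, so the formula holds at 5.

Yes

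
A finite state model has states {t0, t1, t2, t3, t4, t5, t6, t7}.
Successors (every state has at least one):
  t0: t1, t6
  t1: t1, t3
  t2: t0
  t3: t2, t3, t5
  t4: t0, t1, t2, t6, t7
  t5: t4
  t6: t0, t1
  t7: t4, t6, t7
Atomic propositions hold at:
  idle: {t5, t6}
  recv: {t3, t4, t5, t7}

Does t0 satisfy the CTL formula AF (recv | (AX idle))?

Sat(AX idle) = {s : every successor in {t5, t6}} = ∅
Sat(recv | (AX idle)) = {t3, t4, t5, t7}
AF (recv | (AX idle)): least fixpoint, start Z0 = {t3, t4, t5, t7}, add states with every successor in Z. Already a fixed point.
Sat(AF (recv | (AX idle))) = {t3, t4, t5, t7}
t0 ∉ Sat(AF (recv | (AX idle))) = {t3, t4, t5, t7}, so the formula does not hold at t0.

No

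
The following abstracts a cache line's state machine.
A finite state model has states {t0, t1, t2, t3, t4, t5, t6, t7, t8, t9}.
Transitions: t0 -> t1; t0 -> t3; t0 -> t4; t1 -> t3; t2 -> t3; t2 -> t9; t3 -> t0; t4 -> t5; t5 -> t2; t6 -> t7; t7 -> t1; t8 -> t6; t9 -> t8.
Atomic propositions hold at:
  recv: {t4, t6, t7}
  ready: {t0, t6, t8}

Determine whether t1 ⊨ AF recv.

AF recv: least fixpoint, start Z0 = {t4, t6, t7}, add states with every successor in Z. Z1 = {t4, t6, t7, t8}; Z2 = {t4, t6, t7, t8, t9}; fixed.
Sat(AF recv) = {t4, t6, t7, t8, t9}
t1 ∉ Sat(AF recv) = {t4, t6, t7, t8, t9}, so the formula does not hold at t1.

No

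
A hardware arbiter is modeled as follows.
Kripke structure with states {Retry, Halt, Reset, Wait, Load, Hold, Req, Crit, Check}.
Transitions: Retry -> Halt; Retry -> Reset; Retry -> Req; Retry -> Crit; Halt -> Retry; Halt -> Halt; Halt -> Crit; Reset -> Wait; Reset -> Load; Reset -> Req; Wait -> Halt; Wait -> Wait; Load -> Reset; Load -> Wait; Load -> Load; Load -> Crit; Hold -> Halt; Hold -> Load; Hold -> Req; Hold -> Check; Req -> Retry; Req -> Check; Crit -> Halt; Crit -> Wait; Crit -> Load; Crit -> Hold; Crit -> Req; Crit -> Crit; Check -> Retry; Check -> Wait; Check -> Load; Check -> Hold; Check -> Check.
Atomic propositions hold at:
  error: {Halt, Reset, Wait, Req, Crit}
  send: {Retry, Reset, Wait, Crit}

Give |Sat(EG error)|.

4

EG error: greatest fixpoint, start Z0 = {Halt, Reset, Wait, Req, Crit}, keep only states in Sat with some successor in Z. Z1 = {Halt, Reset, Wait, Crit}; fixed.
Sat(EG error) = {Halt, Reset, Wait, Crit}
|Sat(EG error)| = |{Halt, Reset, Wait, Crit}| = 4.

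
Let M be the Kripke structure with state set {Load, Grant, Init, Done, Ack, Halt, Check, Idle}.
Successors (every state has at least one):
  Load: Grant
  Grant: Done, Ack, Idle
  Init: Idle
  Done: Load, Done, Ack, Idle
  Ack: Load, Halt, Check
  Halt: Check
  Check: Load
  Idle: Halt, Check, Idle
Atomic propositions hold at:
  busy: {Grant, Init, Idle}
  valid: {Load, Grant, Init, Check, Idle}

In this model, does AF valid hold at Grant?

AF valid: least fixpoint, start Z0 = {Load, Grant, Init, Check, Idle}, add states with every successor in Z. Z1 = {Load, Grant, Init, Halt, Check, Idle}; Z2 = {Load, Grant, Init, Ack, Halt, Check, Idle}; fixed.
Sat(AF valid) = {Load, Grant, Init, Ack, Halt, Check, Idle}
Grant ∈ Sat(AF valid) = {Load, Grant, Init, Ack, Halt, Check, Idle}, so the formula holds at Grant.

Yes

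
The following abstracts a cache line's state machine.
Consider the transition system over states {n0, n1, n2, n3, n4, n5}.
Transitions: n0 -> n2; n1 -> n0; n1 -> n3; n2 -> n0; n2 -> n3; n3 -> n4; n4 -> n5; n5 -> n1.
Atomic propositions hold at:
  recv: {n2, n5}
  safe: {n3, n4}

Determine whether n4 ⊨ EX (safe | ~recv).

Sat(~recv) = {n0, n1, n3, n4}
Sat(safe | ~recv) = {n0, n1, n3, n4}
Sat(EX (safe | ~recv)) = {s : some successor in {n0, n1, n3, n4}} = {n1, n2, n3, n5}
n4 ∉ Sat(EX (safe | ~recv)) = {n1, n2, n3, n5}, so the formula does not hold at n4.

No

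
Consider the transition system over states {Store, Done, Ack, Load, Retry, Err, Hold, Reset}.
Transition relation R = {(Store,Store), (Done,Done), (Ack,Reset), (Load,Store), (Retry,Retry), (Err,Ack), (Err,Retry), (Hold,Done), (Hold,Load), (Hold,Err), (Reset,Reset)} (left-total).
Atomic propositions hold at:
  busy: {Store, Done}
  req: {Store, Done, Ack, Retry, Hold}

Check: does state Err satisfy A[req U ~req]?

Yes

Sat(~req) = {Load, Err, Reset}
A[req U ~req]: least fixpoint, start Z0 = Sat(~req) = {Load, Err, Reset}, add states in Sat(req) with every successor in Z. Z1 = {Ack, Load, Err, Reset}; fixed.
Sat(A[req U ~req]) = {Ack, Load, Err, Reset}
Err ∈ Sat(A[req U ~req]) = {Ack, Load, Err, Reset}, so the formula holds at Err.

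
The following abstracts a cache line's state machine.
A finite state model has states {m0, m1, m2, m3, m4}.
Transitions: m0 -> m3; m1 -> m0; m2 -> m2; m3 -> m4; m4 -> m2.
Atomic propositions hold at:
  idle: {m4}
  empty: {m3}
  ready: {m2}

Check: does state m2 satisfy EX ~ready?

No

Sat(~ready) = {m0, m1, m3, m4}
Sat(EX ~ready) = {s : some successor in {m0, m1, m3, m4}} = {m0, m1, m3}
m2 ∉ Sat(EX ~ready) = {m0, m1, m3}, so the formula does not hold at m2.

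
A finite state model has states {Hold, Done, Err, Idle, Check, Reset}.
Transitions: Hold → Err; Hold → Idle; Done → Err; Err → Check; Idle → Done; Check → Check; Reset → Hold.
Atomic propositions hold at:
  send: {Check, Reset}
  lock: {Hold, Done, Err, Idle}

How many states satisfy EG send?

1

EG send: greatest fixpoint, start Z0 = {Check, Reset}, keep only states in Sat with some successor in Z. Z1 = {Check}; fixed.
Sat(EG send) = {Check}
|Sat(EG send)| = |{Check}| = 1.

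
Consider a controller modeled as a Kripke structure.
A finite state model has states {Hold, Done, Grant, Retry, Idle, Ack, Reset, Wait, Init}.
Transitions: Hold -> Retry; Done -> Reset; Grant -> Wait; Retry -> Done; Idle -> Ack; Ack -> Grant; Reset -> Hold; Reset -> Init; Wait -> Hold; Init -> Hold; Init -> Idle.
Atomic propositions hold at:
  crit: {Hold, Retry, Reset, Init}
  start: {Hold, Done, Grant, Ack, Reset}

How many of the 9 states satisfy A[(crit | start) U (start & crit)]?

Sat(crit | start) = {Hold, Done, Grant, Retry, Ack, Reset, Init}
Sat(start & crit) = {Hold, Reset}
A[(crit | start) U (start & crit)]: least fixpoint, start Z0 = Sat((start & crit)) = {Hold, Reset}, add states in Sat(crit | start) with every successor in Z. Z1 = {Hold, Done, Reset}; Z2 = {Hold, Done, Retry, Reset}; fixed.
Sat(A[(crit | start) U (start & crit)]) = {Hold, Done, Retry, Reset}
|Sat(A[(crit | start) U (start & crit)])| = |{Hold, Done, Retry, Reset}| = 4.

4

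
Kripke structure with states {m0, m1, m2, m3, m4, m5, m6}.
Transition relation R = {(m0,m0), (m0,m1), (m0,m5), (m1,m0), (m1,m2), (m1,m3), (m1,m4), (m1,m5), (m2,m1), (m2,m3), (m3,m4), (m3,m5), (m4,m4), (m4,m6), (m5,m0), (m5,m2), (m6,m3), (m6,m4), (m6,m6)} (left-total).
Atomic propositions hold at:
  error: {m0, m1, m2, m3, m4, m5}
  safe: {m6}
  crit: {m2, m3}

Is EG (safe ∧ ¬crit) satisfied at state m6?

Yes

Sat(¬crit) = {m0, m1, m4, m5, m6}
Sat(safe ∧ ¬crit) = {m6}
EG (safe ∧ ¬crit): greatest fixpoint, start Z0 = {m6}, keep only states in Sat with some successor in Z. Already a fixed point.
Sat(EG (safe ∧ ¬crit)) = {m6}
m6 ∈ Sat(EG (safe ∧ ¬crit)) = {m6}, so the formula holds at m6.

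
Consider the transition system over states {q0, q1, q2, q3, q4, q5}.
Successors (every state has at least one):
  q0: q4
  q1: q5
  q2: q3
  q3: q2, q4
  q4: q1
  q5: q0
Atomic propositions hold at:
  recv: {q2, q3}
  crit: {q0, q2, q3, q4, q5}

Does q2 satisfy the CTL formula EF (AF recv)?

AF recv: least fixpoint, start Z0 = {q2, q3}, add states with every successor in Z. Already a fixed point.
Sat(AF recv) = {q2, q3}
EF (AF recv): least fixpoint, start Z0 = {q2, q3}, add states with some successor in Z. Already a fixed point.
Sat(EF (AF recv)) = {q2, q3}
q2 ∈ Sat(EF (AF recv)) = {q2, q3}, so the formula holds at q2.

Yes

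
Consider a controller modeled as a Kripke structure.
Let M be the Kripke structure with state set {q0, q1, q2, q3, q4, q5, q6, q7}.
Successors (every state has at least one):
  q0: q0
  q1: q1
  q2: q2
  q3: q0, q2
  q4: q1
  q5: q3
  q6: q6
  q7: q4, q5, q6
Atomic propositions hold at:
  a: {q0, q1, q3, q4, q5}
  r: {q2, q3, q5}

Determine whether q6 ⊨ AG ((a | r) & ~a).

No

Sat(a | r) = {q0, q1, q2, q3, q4, q5}
Sat(~a) = {q2, q6, q7}
Sat((a | r) & ~a) = {q2}
AG ((a | r) & ~a): greatest fixpoint, start Z0 = {q2}, keep only states in Sat with every successor in Z. Already a fixed point.
Sat(AG ((a | r) & ~a)) = {q2}
q6 ∉ Sat(AG ((a | r) & ~a)) = {q2}, so the formula does not hold at q6.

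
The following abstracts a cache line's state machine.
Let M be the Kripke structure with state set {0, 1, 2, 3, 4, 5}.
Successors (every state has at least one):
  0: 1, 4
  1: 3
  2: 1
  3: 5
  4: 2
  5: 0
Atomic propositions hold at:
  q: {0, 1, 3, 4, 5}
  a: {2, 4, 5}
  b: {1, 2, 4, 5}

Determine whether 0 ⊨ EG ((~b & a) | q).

Yes

Sat(~b) = {0, 3}
Sat(~b & a) = ∅
Sat((~b & a) | q) = {0, 1, 3, 4, 5}
EG ((~b & a) | q): greatest fixpoint, start Z0 = {0, 1, 3, 4, 5}, keep only states in Sat with some successor in Z. Z1 = {0, 1, 3, 5}; fixed.
Sat(EG ((~b & a) | q)) = {0, 1, 3, 5}
0 ∈ Sat(EG ((~b & a) | q)) = {0, 1, 3, 5}, so the formula holds at 0.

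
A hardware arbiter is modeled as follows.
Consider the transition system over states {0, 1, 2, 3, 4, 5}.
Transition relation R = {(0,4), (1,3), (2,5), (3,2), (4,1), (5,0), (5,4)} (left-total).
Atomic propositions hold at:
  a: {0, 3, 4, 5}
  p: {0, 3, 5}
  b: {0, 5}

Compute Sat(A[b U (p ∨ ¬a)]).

Sat(¬a) = {1, 2}
Sat(p ∨ ¬a) = {0, 1, 2, 3, 5}
A[b U (p ∨ ¬a)]: least fixpoint, start Z0 = Sat((p ∨ ¬a)) = {0, 1, 2, 3, 5}, add states in Sat(b) with every successor in Z. Already a fixed point.
Sat(A[b U (p ∨ ¬a)]) = {0, 1, 2, 3, 5}

{0, 1, 2, 3, 5}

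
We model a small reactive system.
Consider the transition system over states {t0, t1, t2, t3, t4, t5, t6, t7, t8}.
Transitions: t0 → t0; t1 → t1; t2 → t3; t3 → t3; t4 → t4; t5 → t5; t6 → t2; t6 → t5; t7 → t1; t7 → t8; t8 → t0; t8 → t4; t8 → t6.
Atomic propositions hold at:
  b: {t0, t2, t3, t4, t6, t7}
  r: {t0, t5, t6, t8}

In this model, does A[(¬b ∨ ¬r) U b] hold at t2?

Yes

Sat(¬b) = {t1, t5, t8}
Sat(¬r) = {t1, t2, t3, t4, t7}
Sat(¬b ∨ ¬r) = {t1, t2, t3, t4, t5, t7, t8}
A[(¬b ∨ ¬r) U b]: least fixpoint, start Z0 = Sat(b) = {t0, t2, t3, t4, t6, t7}, add states in Sat(¬b ∨ ¬r) with every successor in Z. Z1 = {t0, t2, t3, t4, t6, t7, t8}; fixed.
Sat(A[(¬b ∨ ¬r) U b]) = {t0, t2, t3, t4, t6, t7, t8}
t2 ∈ Sat(A[(¬b ∨ ¬r) U b]) = {t0, t2, t3, t4, t6, t7, t8}, so the formula holds at t2.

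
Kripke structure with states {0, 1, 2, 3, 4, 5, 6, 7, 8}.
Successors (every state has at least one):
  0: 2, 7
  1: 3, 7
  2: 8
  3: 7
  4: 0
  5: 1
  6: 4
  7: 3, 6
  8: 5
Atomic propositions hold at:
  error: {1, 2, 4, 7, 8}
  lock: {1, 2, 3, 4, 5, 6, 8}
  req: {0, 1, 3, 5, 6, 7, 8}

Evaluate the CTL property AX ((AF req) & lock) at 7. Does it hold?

AF req: least fixpoint, start Z0 = {0, 1, 3, 5, 6, 7, 8}, add states with every successor in Z. Z1 = {0, 1, 2, 3, 4, 5, 6, 7, 8}; fixed.
Sat(AF req) = {0, 1, 2, 3, 4, 5, 6, 7, 8}
Sat((AF req) & lock) = {1, 2, 3, 4, 5, 6, 8}
Sat(AX ((AF req) & lock)) = {s : every successor in {1, 2, 3, 4, 5, 6, 8}} = {2, 5, 6, 7, 8}
7 ∈ Sat(AX ((AF req) & lock)) = {2, 5, 6, 7, 8}, so the formula holds at 7.

Yes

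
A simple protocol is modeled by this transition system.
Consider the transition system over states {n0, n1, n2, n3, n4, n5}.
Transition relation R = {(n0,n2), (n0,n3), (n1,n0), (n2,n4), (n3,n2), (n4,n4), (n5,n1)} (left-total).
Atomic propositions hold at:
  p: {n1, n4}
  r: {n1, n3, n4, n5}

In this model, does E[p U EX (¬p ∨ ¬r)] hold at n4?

Sat(¬p) = {n0, n2, n3, n5}
Sat(¬r) = {n0, n2}
Sat(¬p ∨ ¬r) = {n0, n2, n3, n5}
Sat(EX (¬p ∨ ¬r)) = {s : some successor in {n0, n2, n3, n5}} = {n0, n1, n3}
E[p U EX (¬p ∨ ¬r)]: least fixpoint, start Z0 = Sat(EX (¬p ∨ ¬r)) = {n0, n1, n3}, add states in Sat(p) with some successor in Z. Already a fixed point.
Sat(E[p U EX (¬p ∨ ¬r)]) = {n0, n1, n3}
n4 ∉ Sat(E[p U EX (¬p ∨ ¬r)]) = {n0, n1, n3}, so the formula does not hold at n4.

No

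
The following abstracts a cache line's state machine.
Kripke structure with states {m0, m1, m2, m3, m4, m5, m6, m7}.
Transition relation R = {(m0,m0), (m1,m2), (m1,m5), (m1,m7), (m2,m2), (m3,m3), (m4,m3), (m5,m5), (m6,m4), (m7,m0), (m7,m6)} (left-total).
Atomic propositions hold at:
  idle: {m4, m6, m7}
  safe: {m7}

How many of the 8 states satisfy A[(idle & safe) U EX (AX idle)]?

Sat(idle & safe) = {m7}
Sat(AX idle) = {s : every successor in {m4, m6, m7}} = {m6}
Sat(EX (AX idle)) = {s : some successor in {m6}} = {m7}
A[(idle & safe) U EX (AX idle)]: least fixpoint, start Z0 = Sat(EX (AX idle)) = {m7}, add states in Sat(idle & safe) with every successor in Z. Already a fixed point.
Sat(A[(idle & safe) U EX (AX idle)]) = {m7}
|Sat(A[(idle & safe) U EX (AX idle)])| = |{m7}| = 1.

1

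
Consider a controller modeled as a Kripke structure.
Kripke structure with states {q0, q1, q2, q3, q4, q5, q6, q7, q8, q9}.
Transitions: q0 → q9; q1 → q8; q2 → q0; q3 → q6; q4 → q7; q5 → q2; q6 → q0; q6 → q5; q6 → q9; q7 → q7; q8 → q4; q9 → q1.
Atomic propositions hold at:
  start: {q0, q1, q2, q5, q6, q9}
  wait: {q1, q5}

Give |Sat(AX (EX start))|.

Sat(EX start) = {s : some successor in {q0, q1, q2, q5, q6, q9}} = {q0, q2, q3, q5, q6, q9}
Sat(AX (EX start)) = {s : every successor in {q0, q2, q3, q5, q6, q9}} = {q0, q2, q3, q5, q6}
|Sat(AX (EX start))| = |{q0, q2, q3, q5, q6}| = 5.

5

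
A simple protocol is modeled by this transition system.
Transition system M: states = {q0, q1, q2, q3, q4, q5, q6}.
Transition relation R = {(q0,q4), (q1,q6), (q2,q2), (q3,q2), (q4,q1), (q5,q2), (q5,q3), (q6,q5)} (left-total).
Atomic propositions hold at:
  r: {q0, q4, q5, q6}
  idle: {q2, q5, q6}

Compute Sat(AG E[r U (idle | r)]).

Sat(idle | r) = {q0, q2, q4, q5, q6}
E[r U (idle | r)]: least fixpoint, start Z0 = Sat((idle | r)) = {q0, q2, q4, q5, q6}, add states in Sat(r) with some successor in Z. Already a fixed point.
Sat(E[r U (idle | r)]) = {q0, q2, q4, q5, q6}
AG E[r U (idle | r)]: greatest fixpoint, start Z0 = {q0, q2, q4, q5, q6}, keep only states in Sat with every successor in Z. Z1 = {q0, q2, q6}; Z2 = {q2}; fixed.
Sat(AG E[r U (idle | r)]) = {q2}

{q2}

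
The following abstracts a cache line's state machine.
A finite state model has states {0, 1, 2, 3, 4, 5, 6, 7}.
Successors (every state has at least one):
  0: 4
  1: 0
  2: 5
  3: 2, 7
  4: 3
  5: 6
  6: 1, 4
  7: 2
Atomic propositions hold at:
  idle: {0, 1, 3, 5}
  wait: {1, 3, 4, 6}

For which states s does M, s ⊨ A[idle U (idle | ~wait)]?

{0, 1, 2, 3, 5, 7}

Sat(~wait) = {0, 2, 5, 7}
Sat(idle | ~wait) = {0, 1, 2, 3, 5, 7}
A[idle U (idle | ~wait)]: least fixpoint, start Z0 = Sat((idle | ~wait)) = {0, 1, 2, 3, 5, 7}, add states in Sat(idle) with every successor in Z. Already a fixed point.
Sat(A[idle U (idle | ~wait)]) = {0, 1, 2, 3, 5, 7}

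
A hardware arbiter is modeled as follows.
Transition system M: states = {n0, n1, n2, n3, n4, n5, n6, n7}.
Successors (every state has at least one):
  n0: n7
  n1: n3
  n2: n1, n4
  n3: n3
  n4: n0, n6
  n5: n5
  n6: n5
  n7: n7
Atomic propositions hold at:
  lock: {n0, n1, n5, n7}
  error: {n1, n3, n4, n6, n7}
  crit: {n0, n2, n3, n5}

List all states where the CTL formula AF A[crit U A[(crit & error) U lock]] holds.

{n0, n1, n2, n4, n5, n6, n7}

Sat(crit & error) = {n3}
A[(crit & error) U lock]: least fixpoint, start Z0 = Sat(lock) = {n0, n1, n5, n7}, add states in Sat(crit & error) with every successor in Z. Already a fixed point.
Sat(A[(crit & error) U lock]) = {n0, n1, n5, n7}
A[crit U A[(crit & error) U lock]]: least fixpoint, start Z0 = Sat(A[(crit & error) U lock]) = {n0, n1, n5, n7}, add states in Sat(crit) with every successor in Z. Already a fixed point.
Sat(A[crit U A[(crit & error) U lock]]) = {n0, n1, n5, n7}
AF A[crit U A[(crit & error) U lock]]: least fixpoint, start Z0 = {n0, n1, n5, n7}, add states with every successor in Z. Z1 = {n0, n1, n5, n6, n7}; Z2 = {n0, n1, n4, n5, n6, n7}; Z3 = {n0, n1, n2, n4, n5, n6, n7}; fixed.
Sat(AF A[crit U A[(crit & error) U lock]]) = {n0, n1, n2, n4, n5, n6, n7}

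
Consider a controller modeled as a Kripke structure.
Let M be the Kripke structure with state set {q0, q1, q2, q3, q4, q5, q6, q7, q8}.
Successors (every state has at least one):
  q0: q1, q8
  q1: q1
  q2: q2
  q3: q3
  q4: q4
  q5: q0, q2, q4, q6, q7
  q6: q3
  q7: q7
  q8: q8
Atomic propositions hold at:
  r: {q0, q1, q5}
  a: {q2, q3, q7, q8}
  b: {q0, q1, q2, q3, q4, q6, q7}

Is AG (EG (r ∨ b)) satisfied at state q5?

Sat(r ∨ b) = {q0, q1, q2, q3, q4, q5, q6, q7}
EG (r ∨ b): greatest fixpoint, start Z0 = {q0, q1, q2, q3, q4, q5, q6, q7}, keep only states in Sat with some successor in Z. Already a fixed point.
Sat(EG (r ∨ b)) = {q0, q1, q2, q3, q4, q5, q6, q7}
AG (EG (r ∨ b)): greatest fixpoint, start Z0 = {q0, q1, q2, q3, q4, q5, q6, q7}, keep only states in Sat with every successor in Z. Z1 = {q1, q2, q3, q4, q5, q6, q7}; Z2 = {q1, q2, q3, q4, q6, q7}; fixed.
Sat(AG (EG (r ∨ b))) = {q1, q2, q3, q4, q6, q7}
q5 ∉ Sat(AG (EG (r ∨ b))) = {q1, q2, q3, q4, q6, q7}, so the formula does not hold at q5.

No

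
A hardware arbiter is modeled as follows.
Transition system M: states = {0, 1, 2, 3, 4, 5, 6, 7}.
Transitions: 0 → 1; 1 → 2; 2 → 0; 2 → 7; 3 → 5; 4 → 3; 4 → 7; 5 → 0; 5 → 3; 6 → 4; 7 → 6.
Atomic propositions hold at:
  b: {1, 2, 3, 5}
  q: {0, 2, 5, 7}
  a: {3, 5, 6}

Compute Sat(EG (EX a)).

Sat(EX a) = {s : some successor in {3, 5, 6}} = {3, 4, 5, 7}
EG (EX a): greatest fixpoint, start Z0 = {3, 4, 5, 7}, keep only states in Sat with some successor in Z. Z1 = {3, 4, 5}; fixed.
Sat(EG (EX a)) = {3, 4, 5}

{3, 4, 5}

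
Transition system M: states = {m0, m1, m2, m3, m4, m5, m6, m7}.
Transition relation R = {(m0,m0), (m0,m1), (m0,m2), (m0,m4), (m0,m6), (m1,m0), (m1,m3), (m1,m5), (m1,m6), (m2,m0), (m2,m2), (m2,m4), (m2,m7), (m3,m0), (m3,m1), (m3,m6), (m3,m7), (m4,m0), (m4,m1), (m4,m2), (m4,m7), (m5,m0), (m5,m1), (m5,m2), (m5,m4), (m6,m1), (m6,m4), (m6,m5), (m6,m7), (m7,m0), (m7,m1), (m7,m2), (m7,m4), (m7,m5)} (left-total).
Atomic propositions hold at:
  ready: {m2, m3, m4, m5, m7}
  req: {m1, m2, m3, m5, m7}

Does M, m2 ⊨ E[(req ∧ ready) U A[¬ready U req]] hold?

Sat(req ∧ ready) = {m2, m3, m5, m7}
Sat(¬ready) = {m0, m1, m6}
A[¬ready U req]: least fixpoint, start Z0 = Sat(req) = {m1, m2, m3, m5, m7}, add states in Sat(¬ready) with every successor in Z. Already a fixed point.
Sat(A[¬ready U req]) = {m1, m2, m3, m5, m7}
E[(req ∧ ready) U A[¬ready U req]]: least fixpoint, start Z0 = Sat(A[¬ready U req]) = {m1, m2, m3, m5, m7}, add states in Sat(req ∧ ready) with some successor in Z. Already a fixed point.
Sat(E[(req ∧ ready) U A[¬ready U req]]) = {m1, m2, m3, m5, m7}
m2 ∈ Sat(E[(req ∧ ready) U A[¬ready U req]]) = {m1, m2, m3, m5, m7}, so the formula holds at m2.

Yes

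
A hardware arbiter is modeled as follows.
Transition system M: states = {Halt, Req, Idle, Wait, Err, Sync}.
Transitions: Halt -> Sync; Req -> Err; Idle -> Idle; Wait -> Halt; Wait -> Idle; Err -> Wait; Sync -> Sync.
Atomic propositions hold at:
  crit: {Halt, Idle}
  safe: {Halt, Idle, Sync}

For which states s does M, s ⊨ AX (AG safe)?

AG safe: greatest fixpoint, start Z0 = {Halt, Idle, Sync}, keep only states in Sat with every successor in Z. Already a fixed point.
Sat(AG safe) = {Halt, Idle, Sync}
Sat(AX (AG safe)) = {s : every successor in {Halt, Idle, Sync}} = {Halt, Idle, Wait, Sync}

{Halt, Idle, Wait, Sync}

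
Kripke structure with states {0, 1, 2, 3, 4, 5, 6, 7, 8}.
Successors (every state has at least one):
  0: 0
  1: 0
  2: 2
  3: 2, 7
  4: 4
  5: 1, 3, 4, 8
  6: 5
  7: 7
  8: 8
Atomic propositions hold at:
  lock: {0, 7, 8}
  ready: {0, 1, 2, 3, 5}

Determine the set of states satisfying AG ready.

AG ready: greatest fixpoint, start Z0 = {0, 1, 2, 3, 5}, keep only states in Sat with every successor in Z. Z1 = {0, 1, 2}; fixed.
Sat(AG ready) = {0, 1, 2}

{0, 1, 2}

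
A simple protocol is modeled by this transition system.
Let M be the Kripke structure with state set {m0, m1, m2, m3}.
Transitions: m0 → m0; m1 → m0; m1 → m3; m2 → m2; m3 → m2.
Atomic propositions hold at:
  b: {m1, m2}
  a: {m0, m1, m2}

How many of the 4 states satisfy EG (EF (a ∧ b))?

Sat(a ∧ b) = {m1, m2}
EF (a ∧ b): least fixpoint, start Z0 = {m1, m2}, add states with some successor in Z. Z1 = {m1, m2, m3}; fixed.
Sat(EF (a ∧ b)) = {m1, m2, m3}
EG (EF (a ∧ b)): greatest fixpoint, start Z0 = {m1, m2, m3}, keep only states in Sat with some successor in Z. Already a fixed point.
Sat(EG (EF (a ∧ b))) = {m1, m2, m3}
|Sat(EG (EF (a ∧ b)))| = |{m1, m2, m3}| = 3.

3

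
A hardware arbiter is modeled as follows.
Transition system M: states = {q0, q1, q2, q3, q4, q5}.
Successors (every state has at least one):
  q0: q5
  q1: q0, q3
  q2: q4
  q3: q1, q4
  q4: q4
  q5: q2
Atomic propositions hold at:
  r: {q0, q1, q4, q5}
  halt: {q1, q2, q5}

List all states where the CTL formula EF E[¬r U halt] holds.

{q0, q1, q2, q3, q5}

Sat(¬r) = {q2, q3}
E[¬r U halt]: least fixpoint, start Z0 = Sat(halt) = {q1, q2, q5}, add states in Sat(¬r) with some successor in Z. Z1 = {q1, q2, q3, q5}; fixed.
Sat(E[¬r U halt]) = {q1, q2, q3, q5}
EF E[¬r U halt]: least fixpoint, start Z0 = {q1, q2, q3, q5}, add states with some successor in Z. Z1 = {q0, q1, q2, q3, q5}; fixed.
Sat(EF E[¬r U halt]) = {q0, q1, q2, q3, q5}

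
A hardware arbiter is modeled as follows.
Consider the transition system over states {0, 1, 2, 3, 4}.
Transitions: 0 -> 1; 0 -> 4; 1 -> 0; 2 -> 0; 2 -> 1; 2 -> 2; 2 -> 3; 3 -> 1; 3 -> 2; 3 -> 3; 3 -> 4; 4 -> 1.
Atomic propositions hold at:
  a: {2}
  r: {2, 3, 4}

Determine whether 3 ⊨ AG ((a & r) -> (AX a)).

Sat(a & r) = {2}
Sat(AX a) = {s : every successor in {2}} = ∅
Sat((a & r) -> (AX a)) = {0, 1, 3, 4}
AG ((a & r) -> (AX a)): greatest fixpoint, start Z0 = {0, 1, 3, 4}, keep only states in Sat with every successor in Z. Z1 = {0, 1, 4}; fixed.
Sat(AG ((a & r) -> (AX a))) = {0, 1, 4}
3 ∉ Sat(AG ((a & r) -> (AX a))) = {0, 1, 4}, so the formula does not hold at 3.

No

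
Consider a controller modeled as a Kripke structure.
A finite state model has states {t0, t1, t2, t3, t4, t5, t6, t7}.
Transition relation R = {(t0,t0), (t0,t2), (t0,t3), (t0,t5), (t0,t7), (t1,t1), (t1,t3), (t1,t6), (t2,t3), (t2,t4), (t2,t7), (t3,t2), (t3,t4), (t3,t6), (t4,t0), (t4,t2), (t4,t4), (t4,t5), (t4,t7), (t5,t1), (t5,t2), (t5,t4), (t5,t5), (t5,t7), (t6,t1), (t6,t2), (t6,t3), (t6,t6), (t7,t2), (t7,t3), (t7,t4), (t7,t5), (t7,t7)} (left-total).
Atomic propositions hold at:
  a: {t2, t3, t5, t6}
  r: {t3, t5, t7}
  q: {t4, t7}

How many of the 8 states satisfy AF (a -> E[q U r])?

E[q U r]: least fixpoint, start Z0 = Sat(r) = {t3, t5, t7}, add states in Sat(q) with some successor in Z. Z1 = {t3, t4, t5, t7}; fixed.
Sat(E[q U r]) = {t3, t4, t5, t7}
Sat(a -> E[q U r]) = {t0, t1, t3, t4, t5, t7}
AF (a -> E[q U r]): least fixpoint, start Z0 = {t0, t1, t3, t4, t5, t7}, add states with every successor in Z. Z1 = {t0, t1, t2, t3, t4, t5, t7}; fixed.
Sat(AF (a -> E[q U r])) = {t0, t1, t2, t3, t4, t5, t7}
|Sat(AF (a -> E[q U r]))| = |{t0, t1, t2, t3, t4, t5, t7}| = 7.

7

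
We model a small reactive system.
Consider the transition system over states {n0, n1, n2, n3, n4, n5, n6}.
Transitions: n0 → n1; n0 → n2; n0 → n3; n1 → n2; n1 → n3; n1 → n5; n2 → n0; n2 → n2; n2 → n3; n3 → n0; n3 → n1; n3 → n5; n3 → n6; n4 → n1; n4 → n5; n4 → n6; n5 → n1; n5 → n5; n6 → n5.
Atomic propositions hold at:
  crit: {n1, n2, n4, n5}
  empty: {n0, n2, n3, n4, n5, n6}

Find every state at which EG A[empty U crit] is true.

{n1, n2, n4, n5, n6}

A[empty U crit]: least fixpoint, start Z0 = Sat(crit) = {n1, n2, n4, n5}, add states in Sat(empty) with every successor in Z. Z1 = {n1, n2, n4, n5, n6}; fixed.
Sat(A[empty U crit]) = {n1, n2, n4, n5, n6}
EG A[empty U crit]: greatest fixpoint, start Z0 = {n1, n2, n4, n5, n6}, keep only states in Sat with some successor in Z. Already a fixed point.
Sat(EG A[empty U crit]) = {n1, n2, n4, n5, n6}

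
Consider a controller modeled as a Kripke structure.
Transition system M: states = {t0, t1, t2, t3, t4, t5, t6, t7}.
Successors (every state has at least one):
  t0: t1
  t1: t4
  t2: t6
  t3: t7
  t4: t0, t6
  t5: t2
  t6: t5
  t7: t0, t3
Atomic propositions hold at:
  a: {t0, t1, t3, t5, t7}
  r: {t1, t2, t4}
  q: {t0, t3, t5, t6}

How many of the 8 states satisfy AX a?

4

Sat(AX a) = {s : every successor in {t0, t1, t3, t5, t7}} = {t0, t3, t6, t7}
|Sat(AX a)| = |{t0, t3, t6, t7}| = 4.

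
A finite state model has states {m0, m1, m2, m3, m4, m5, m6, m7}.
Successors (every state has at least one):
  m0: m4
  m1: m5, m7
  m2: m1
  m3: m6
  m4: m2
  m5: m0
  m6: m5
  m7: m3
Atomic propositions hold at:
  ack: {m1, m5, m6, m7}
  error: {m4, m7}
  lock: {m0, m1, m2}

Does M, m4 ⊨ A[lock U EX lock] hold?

Sat(EX lock) = {s : some successor in {m0, m1, m2}} = {m2, m4, m5}
A[lock U EX lock]: least fixpoint, start Z0 = Sat(EX lock) = {m2, m4, m5}, add states in Sat(lock) with every successor in Z. Z1 = {m0, m2, m4, m5}; fixed.
Sat(A[lock U EX lock]) = {m0, m2, m4, m5}
m4 ∈ Sat(A[lock U EX lock]) = {m0, m2, m4, m5}, so the formula holds at m4.

Yes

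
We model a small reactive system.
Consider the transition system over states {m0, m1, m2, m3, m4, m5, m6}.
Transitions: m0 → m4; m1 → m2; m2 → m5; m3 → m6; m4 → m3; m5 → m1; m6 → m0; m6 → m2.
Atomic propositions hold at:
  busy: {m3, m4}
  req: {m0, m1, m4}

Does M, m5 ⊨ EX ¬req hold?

No

Sat(¬req) = {m2, m3, m5, m6}
Sat(EX ¬req) = {s : some successor in {m2, m3, m5, m6}} = {m1, m2, m3, m4, m6}
m5 ∉ Sat(EX ¬req) = {m1, m2, m3, m4, m6}, so the formula does not hold at m5.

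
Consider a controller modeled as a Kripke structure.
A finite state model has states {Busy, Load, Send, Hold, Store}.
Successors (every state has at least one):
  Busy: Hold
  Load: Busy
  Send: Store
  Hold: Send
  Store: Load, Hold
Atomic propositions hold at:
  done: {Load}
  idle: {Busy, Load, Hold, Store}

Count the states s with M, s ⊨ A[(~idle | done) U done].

Sat(~idle) = {Send}
Sat(~idle | done) = {Load, Send}
A[(~idle | done) U done]: least fixpoint, start Z0 = Sat(done) = {Load}, add states in Sat(~idle | done) with every successor in Z. Already a fixed point.
Sat(A[(~idle | done) U done]) = {Load}
|Sat(A[(~idle | done) U done])| = |{Load}| = 1.

1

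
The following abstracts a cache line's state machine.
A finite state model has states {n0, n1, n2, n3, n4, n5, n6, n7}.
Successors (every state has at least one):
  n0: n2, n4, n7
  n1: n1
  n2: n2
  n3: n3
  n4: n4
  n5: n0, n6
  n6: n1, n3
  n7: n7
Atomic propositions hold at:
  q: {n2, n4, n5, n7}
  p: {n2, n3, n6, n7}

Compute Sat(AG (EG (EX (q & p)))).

Sat(q & p) = {n2, n7}
Sat(EX (q & p)) = {s : some successor in {n2, n7}} = {n0, n2, n7}
EG (EX (q & p)): greatest fixpoint, start Z0 = {n0, n2, n7}, keep only states in Sat with some successor in Z. Already a fixed point.
Sat(EG (EX (q & p))) = {n0, n2, n7}
AG (EG (EX (q & p))): greatest fixpoint, start Z0 = {n0, n2, n7}, keep only states in Sat with every successor in Z. Z1 = {n2, n7}; fixed.
Sat(AG (EG (EX (q & p)))) = {n2, n7}

{n2, n7}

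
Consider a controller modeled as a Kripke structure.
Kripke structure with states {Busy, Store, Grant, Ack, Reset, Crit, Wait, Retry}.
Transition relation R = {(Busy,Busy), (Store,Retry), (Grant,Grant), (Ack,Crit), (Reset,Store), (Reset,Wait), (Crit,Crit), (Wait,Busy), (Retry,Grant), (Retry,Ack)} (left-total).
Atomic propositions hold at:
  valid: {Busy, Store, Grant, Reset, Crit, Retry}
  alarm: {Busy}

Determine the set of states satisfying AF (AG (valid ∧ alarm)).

Sat(valid ∧ alarm) = {Busy}
AG (valid ∧ alarm): greatest fixpoint, start Z0 = {Busy}, keep only states in Sat with every successor in Z. Already a fixed point.
Sat(AG (valid ∧ alarm)) = {Busy}
AF (AG (valid ∧ alarm)): least fixpoint, start Z0 = {Busy}, add states with every successor in Z. Z1 = {Busy, Wait}; fixed.
Sat(AF (AG (valid ∧ alarm))) = {Busy, Wait}

{Busy, Wait}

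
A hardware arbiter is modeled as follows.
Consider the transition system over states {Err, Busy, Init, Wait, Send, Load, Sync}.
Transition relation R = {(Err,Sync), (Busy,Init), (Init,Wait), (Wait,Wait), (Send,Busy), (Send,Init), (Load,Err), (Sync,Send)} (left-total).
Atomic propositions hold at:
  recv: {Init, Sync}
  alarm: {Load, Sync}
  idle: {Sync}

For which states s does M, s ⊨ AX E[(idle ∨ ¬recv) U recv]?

{Err, Busy, Send, Load, Sync}

Sat(¬recv) = {Err, Busy, Wait, Send, Load}
Sat(idle ∨ ¬recv) = {Err, Busy, Wait, Send, Load, Sync}
E[(idle ∨ ¬recv) U recv]: least fixpoint, start Z0 = Sat(recv) = {Init, Sync}, add states in Sat(idle ∨ ¬recv) with some successor in Z. Z1 = {Err, Busy, Init, Send, Sync}; Z2 = {Err, Busy, Init, Send, Load, Sync}; fixed.
Sat(E[(idle ∨ ¬recv) U recv]) = {Err, Busy, Init, Send, Load, Sync}
Sat(AX E[(idle ∨ ¬recv) U recv]) = {s : every successor in {Err, Busy, Init, Send, Load, Sync}} = {Err, Busy, Send, Load, Sync}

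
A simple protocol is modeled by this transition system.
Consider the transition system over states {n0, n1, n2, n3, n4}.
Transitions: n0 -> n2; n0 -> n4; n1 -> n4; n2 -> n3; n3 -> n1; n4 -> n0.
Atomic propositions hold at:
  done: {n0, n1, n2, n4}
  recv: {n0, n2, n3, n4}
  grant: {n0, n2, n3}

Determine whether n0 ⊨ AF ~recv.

Sat(~recv) = {n1}
AF ~recv: least fixpoint, start Z0 = {n1}, add states with every successor in Z. Z1 = {n1, n3}; Z2 = {n1, n2, n3}; fixed.
Sat(AF ~recv) = {n1, n2, n3}
n0 ∉ Sat(AF ~recv) = {n1, n2, n3}, so the formula does not hold at n0.

No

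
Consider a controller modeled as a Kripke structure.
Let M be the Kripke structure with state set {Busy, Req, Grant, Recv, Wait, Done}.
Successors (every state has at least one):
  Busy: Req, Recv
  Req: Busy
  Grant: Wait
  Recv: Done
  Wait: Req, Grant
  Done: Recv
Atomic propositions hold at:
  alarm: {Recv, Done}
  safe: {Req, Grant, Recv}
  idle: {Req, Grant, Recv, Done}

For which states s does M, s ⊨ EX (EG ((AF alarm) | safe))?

{Busy, Recv, Done}

AF alarm: least fixpoint, start Z0 = {Recv, Done}, add states with every successor in Z. Already a fixed point.
Sat(AF alarm) = {Recv, Done}
Sat((AF alarm) | safe) = {Req, Grant, Recv, Done}
EG ((AF alarm) | safe): greatest fixpoint, start Z0 = {Req, Grant, Recv, Done}, keep only states in Sat with some successor in Z. Z1 = {Recv, Done}; fixed.
Sat(EG ((AF alarm) | safe)) = {Recv, Done}
Sat(EX (EG ((AF alarm) | safe))) = {s : some successor in {Recv, Done}} = {Busy, Recv, Done}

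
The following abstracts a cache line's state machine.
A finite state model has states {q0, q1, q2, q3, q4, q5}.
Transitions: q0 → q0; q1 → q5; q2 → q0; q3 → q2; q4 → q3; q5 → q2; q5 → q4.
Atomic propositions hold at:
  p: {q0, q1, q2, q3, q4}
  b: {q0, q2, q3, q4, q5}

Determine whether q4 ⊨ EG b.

Yes

EG b: greatest fixpoint, start Z0 = {q0, q2, q3, q4, q5}, keep only states in Sat with some successor in Z. Already a fixed point.
Sat(EG b) = {q0, q2, q3, q4, q5}
q4 ∈ Sat(EG b) = {q0, q2, q3, q4, q5}, so the formula holds at q4.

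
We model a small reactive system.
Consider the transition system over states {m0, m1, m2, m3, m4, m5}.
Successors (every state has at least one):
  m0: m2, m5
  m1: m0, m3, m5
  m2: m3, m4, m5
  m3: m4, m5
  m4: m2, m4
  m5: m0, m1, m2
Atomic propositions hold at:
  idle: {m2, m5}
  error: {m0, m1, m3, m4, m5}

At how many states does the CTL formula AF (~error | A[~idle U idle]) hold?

3

Sat(~error) = {m2}
Sat(~idle) = {m0, m1, m3, m4}
A[~idle U idle]: least fixpoint, start Z0 = Sat(idle) = {m2, m5}, add states in Sat(~idle) with every successor in Z. Z1 = {m0, m2, m5}; fixed.
Sat(A[~idle U idle]) = {m0, m2, m5}
Sat(~error | A[~idle U idle]) = {m0, m2, m5}
AF (~error | A[~idle U idle]): least fixpoint, start Z0 = {m0, m2, m5}, add states with every successor in Z. Already a fixed point.
Sat(AF (~error | A[~idle U idle])) = {m0, m2, m5}
|Sat(AF (~error | A[~idle U idle]))| = |{m0, m2, m5}| = 3.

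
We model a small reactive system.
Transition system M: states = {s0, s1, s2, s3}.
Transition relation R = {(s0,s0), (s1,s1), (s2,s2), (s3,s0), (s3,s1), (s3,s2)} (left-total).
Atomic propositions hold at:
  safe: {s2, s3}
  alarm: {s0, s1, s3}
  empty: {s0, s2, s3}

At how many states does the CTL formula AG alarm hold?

AG alarm: greatest fixpoint, start Z0 = {s0, s1, s3}, keep only states in Sat with every successor in Z. Z1 = {s0, s1}; fixed.
Sat(AG alarm) = {s0, s1}
|Sat(AG alarm)| = |{s0, s1}| = 2.

2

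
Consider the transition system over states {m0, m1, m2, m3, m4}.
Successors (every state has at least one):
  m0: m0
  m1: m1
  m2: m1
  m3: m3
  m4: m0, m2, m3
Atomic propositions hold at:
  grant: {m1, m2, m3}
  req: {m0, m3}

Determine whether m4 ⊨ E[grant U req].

E[grant U req]: least fixpoint, start Z0 = Sat(req) = {m0, m3}, add states in Sat(grant) with some successor in Z. Already a fixed point.
Sat(E[grant U req]) = {m0, m3}
m4 ∉ Sat(E[grant U req]) = {m0, m3}, so the formula does not hold at m4.

No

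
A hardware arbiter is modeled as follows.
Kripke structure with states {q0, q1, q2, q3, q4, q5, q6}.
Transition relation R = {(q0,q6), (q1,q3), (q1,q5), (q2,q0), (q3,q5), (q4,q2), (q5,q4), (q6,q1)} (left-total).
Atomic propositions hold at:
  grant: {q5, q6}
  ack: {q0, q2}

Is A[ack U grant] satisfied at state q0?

Yes

A[ack U grant]: least fixpoint, start Z0 = Sat(grant) = {q5, q6}, add states in Sat(ack) with every successor in Z. Z1 = {q0, q5, q6}; Z2 = {q0, q2, q5, q6}; fixed.
Sat(A[ack U grant]) = {q0, q2, q5, q6}
q0 ∈ Sat(A[ack U grant]) = {q0, q2, q5, q6}, so the formula holds at q0.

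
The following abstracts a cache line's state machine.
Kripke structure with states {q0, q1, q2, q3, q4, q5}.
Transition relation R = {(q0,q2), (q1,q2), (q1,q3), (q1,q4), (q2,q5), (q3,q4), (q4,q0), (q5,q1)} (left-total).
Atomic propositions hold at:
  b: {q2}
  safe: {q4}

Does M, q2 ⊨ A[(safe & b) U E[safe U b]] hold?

Sat(safe & b) = ∅
E[safe U b]: least fixpoint, start Z0 = Sat(b) = {q2}, add states in Sat(safe) with some successor in Z. Already a fixed point.
Sat(E[safe U b]) = {q2}
A[(safe & b) U E[safe U b]]: least fixpoint, start Z0 = Sat(E[safe U b]) = {q2}, add states in Sat(safe & b) with every successor in Z. Already a fixed point.
Sat(A[(safe & b) U E[safe U b]]) = {q2}
q2 ∈ Sat(A[(safe & b) U E[safe U b]]) = {q2}, so the formula holds at q2.

Yes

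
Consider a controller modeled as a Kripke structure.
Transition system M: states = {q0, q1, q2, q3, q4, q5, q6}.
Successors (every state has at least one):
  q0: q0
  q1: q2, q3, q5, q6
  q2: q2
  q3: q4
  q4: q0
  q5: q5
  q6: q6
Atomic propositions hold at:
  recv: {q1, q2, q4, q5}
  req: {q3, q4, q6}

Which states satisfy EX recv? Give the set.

Sat(EX recv) = {s : some successor in {q1, q2, q4, q5}} = {q1, q2, q3, q5}

{q1, q2, q3, q5}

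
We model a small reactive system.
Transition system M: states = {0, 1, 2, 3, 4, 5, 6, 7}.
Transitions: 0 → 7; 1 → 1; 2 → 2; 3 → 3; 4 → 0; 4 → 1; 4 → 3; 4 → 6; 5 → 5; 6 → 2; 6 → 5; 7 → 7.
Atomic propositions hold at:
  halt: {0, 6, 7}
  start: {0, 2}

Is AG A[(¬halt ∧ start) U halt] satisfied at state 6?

No

Sat(¬halt) = {1, 2, 3, 4, 5}
Sat(¬halt ∧ start) = {2}
A[(¬halt ∧ start) U halt]: least fixpoint, start Z0 = Sat(halt) = {0, 6, 7}, add states in Sat(¬halt ∧ start) with every successor in Z. Already a fixed point.
Sat(A[(¬halt ∧ start) U halt]) = {0, 6, 7}
AG A[(¬halt ∧ start) U halt]: greatest fixpoint, start Z0 = {0, 6, 7}, keep only states in Sat with every successor in Z. Z1 = {0, 7}; fixed.
Sat(AG A[(¬halt ∧ start) U halt]) = {0, 7}
6 ∉ Sat(AG A[(¬halt ∧ start) U halt]) = {0, 7}, so the formula does not hold at 6.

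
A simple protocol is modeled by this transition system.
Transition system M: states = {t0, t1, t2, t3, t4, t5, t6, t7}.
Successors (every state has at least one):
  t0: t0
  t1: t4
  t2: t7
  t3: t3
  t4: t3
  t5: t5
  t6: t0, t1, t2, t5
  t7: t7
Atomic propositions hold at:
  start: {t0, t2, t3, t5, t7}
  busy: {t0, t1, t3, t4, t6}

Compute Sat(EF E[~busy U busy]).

Sat(~busy) = {t2, t5, t7}
E[~busy U busy]: least fixpoint, start Z0 = Sat(busy) = {t0, t1, t3, t4, t6}, add states in Sat(~busy) with some successor in Z. Already a fixed point.
Sat(E[~busy U busy]) = {t0, t1, t3, t4, t6}
EF E[~busy U busy]: least fixpoint, start Z0 = {t0, t1, t3, t4, t6}, add states with some successor in Z. Already a fixed point.
Sat(EF E[~busy U busy]) = {t0, t1, t3, t4, t6}

{t0, t1, t3, t4, t6}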